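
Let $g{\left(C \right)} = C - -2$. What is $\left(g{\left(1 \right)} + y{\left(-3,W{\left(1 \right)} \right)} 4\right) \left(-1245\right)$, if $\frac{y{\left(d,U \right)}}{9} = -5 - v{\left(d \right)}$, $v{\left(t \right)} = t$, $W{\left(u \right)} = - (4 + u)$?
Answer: $85905$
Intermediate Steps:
$W{\left(u \right)} = -4 - u$
$g{\left(C \right)} = 2 + C$ ($g{\left(C \right)} = C + 2 = 2 + C$)
$y{\left(d,U \right)} = -45 - 9 d$ ($y{\left(d,U \right)} = 9 \left(-5 - d\right) = -45 - 9 d$)
$\left(g{\left(1 \right)} + y{\left(-3,W{\left(1 \right)} \right)} 4\right) \left(-1245\right) = \left(\left(2 + 1\right) + \left(-45 - -27\right) 4\right) \left(-1245\right) = \left(3 + \left(-45 + 27\right) 4\right) \left(-1245\right) = \left(3 - 72\right) \left(-1245\right) = \left(-69\right) \left(-1245\right) = 85905$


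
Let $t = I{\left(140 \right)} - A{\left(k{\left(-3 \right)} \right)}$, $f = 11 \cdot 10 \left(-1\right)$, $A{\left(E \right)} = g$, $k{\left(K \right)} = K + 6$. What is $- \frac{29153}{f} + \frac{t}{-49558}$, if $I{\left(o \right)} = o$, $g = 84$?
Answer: $\frac{722379107}{2725690} \approx 265.03$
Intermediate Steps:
$k{\left(K \right)} = 6 + K$
$A{\left(E \right)} = 84$
$f = -110$ ($f = 110 \left(-1\right) = -110$)
$t = 56$ ($t = 140 - 84 = 56$)
$- \frac{29153}{f} + \frac{t}{-49558} = - \frac{29153}{-110} + \frac{56}{-49558} = \left(-29153\right) \left(- \frac{1}{110}\right) + 56 \left(- \frac{1}{49558}\right) = \frac{29153}{110} - \frac{28}{24779} = \frac{722379107}{2725690}$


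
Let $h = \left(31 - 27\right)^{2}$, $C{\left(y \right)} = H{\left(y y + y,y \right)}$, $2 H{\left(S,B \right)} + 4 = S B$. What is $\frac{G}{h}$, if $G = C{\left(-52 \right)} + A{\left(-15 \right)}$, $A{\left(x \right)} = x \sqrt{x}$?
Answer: $- \frac{34477}{8} - \frac{15 i \sqrt{15}}{16} \approx -4309.6 - 3.6309 i$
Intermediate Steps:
$A{\left(x \right)} = x^{\frac{3}{2}}$
$H{\left(S,B \right)} = -2 + \frac{B S}{2}$ ($H{\left(S,B \right)} = -2 + \frac{S B}{2} = -2 + \frac{B S}{2}$)
$C{\left(y \right)} = -2 + \frac{y \left(y + y^{2}\right)}{2}$ ($C{\left(y \right)} = -2 + \frac{y \left(y y + y\right)}{2} = -2 + \frac{y \left(y^{2} + y\right)}{2} = -2 + \frac{y \left(y + y^{2}\right)}{2}$)
$G = -68954 - 15 i \sqrt{15}$ ($G = \left(-2 + \frac{\left(-52\right)^{2} \left(1 - 52\right)}{2}\right) + \left(-15\right)^{\frac{3}{2}} = \left(-2 + \frac{1}{2} \cdot 2704 \left(-51\right)\right) - 15 i \sqrt{15} = \left(-2 - 68952\right) - 15 i \sqrt{15} = -68954 - 15 i \sqrt{15} \approx -68954.0 - 58.095 i$)
$h = 16$ ($h = 4^{2} = 16$)
$\frac{G}{h} = \frac{-68954 - 15 i \sqrt{15}}{16} = \left(-68954 - 15 i \sqrt{15}\right) \frac{1}{16} = - \frac{34477}{8} - \frac{15 i \sqrt{15}}{16}$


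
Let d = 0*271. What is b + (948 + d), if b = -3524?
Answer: -2576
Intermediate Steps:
d = 0
b + (948 + d) = -3524 + (948 + 0) = -3524 + 948 = -2576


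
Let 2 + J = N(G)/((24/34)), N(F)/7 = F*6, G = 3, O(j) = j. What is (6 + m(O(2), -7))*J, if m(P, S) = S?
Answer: -353/2 ≈ -176.50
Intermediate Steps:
N(F) = 42*F (N(F) = 7*(F*6) = 7*(6*F) = 42*F)
J = 353/2 (J = -2 + (42*3)/((24/34)) = -2 + 126/((24*(1/34))) = -2 + 126/(12/17) = -2 + 126*(17/12) = -2 + 357/2 = 353/2 ≈ 176.50)
(6 + m(O(2), -7))*J = (6 - 7)*(353/2) = -1*353/2 = -353/2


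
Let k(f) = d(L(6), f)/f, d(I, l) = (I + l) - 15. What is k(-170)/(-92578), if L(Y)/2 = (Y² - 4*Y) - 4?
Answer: -169/15738260 ≈ -1.0738e-5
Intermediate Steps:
L(Y) = -8 - 8*Y + 2*Y² (L(Y) = 2*((Y² - 4*Y) - 4) = 2*(-4 + Y² - 4*Y) = -8 - 8*Y + 2*Y²)
d(I, l) = -15 + I + l
k(f) = (1 + f)/f (k(f) = (-15 + (-8 - 8*6 + 2*6²) + f)/f = (-15 + (-8 - 48 + 2*36) + f)/f = (-15 + (-8 - 48 + 72) + f)/f = (-15 + 16 + f)/f = (1 + f)/f)
k(-170)/(-92578) = ((1 - 170)/(-170))/(-92578) = -1/170*(-169)*(-1/92578) = (169/170)*(-1/92578) = -169/15738260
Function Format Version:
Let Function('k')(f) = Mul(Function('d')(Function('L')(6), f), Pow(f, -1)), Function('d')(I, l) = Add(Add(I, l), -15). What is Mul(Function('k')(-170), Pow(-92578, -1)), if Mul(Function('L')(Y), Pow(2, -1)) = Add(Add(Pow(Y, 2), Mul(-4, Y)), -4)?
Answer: Rational(-169, 15738260) ≈ -1.0738e-5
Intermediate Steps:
Function('L')(Y) = Add(-8, Mul(-8, Y), Mul(2, Pow(Y, 2))) (Function('L')(Y) = Mul(2, Add(Add(Pow(Y, 2), Mul(-4, Y)), -4)) = Mul(2, Add(-4, Pow(Y, 2), Mul(-4, Y))) = Add(-8, Mul(-8, Y), Mul(2, Pow(Y, 2))))
Function('d')(I, l) = Add(-15, I, l)
Function('k')(f) = Mul(Pow(f, -1), Add(1, f)) (Function('k')(f) = Mul(Add(-15, Add(-8, Mul(-8, 6), Mul(2, Pow(6, 2))), f), Pow(f, -1)) = Mul(Add(-15, Add(-8, -48, Mul(2, 36)), f), Pow(f, -1)) = Mul(Add(-15, Add(-8, -48, 72), f), Pow(f, -1)) = Mul(Add(-15, 16, f), Pow(f, -1)) = Mul(Add(1, f), Pow(f, -1)) = Mul(Pow(f, -1), Add(1, f)))
Mul(Function('k')(-170), Pow(-92578, -1)) = Mul(Mul(Pow(-170, -1), Add(1, -170)), Pow(-92578, -1)) = Mul(Mul(Rational(-1, 170), -169), Rational(-1, 92578)) = Mul(Rational(169, 170), Rational(-1, 92578)) = Rational(-169, 15738260)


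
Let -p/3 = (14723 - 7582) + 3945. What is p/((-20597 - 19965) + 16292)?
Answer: 5543/4045 ≈ 1.3703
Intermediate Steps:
p = -33258 (p = -3*((14723 - 7582) + 3945) = -3*(7141 + 3945) = -3*11086 = -33258)
p/((-20597 - 19965) + 16292) = -33258/((-20597 - 19965) + 16292) = -33258/(-40562 + 16292) = -33258/(-24270) = -33258*(-1/24270) = 5543/4045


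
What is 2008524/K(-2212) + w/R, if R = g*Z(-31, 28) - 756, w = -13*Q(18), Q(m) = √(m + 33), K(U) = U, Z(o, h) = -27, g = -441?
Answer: -71733/79 - 13*√51/11151 ≈ -908.02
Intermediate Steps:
Q(m) = √(33 + m)
w = -13*√51 (w = -13*√(33 + 18) = -13*√51 ≈ -92.839)
R = 11151 (R = -441*(-27) - 756 = 11907 - 756 = 11151)
2008524/K(-2212) + w/R = 2008524/(-2212) - 13*√51/11151 = 2008524*(-1/2212) - 13*√51*(1/11151) = -71733/79 - 13*√51/11151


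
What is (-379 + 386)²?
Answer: 49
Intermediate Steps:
(-379 + 386)² = 7² = 49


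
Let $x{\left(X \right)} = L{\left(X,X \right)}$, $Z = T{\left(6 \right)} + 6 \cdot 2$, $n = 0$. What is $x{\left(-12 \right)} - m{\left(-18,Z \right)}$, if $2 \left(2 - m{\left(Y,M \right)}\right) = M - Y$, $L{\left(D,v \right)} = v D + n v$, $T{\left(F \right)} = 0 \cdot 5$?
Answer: $157$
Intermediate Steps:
$T{\left(F \right)} = 0$
$Z = 12$ ($Z = 0 + 6 \cdot 2 = 0 + 12 = 12$)
$L{\left(D,v \right)} = D v$ ($L{\left(D,v \right)} = v D + 0 v = D v + 0 = D v$)
$m{\left(Y,M \right)} = 2 + \frac{Y}{2} - \frac{M}{2}$ ($m{\left(Y,M \right)} = 2 - \frac{M - Y}{2} = 2 - \left(\frac{M}{2} - \frac{Y}{2}\right) = 2 + \frac{Y}{2} - \frac{M}{2}$)
$x{\left(X \right)} = X^{2}$ ($x{\left(X \right)} = X X = X^{2}$)
$x{\left(-12 \right)} - m{\left(-18,Z \right)} = \left(-12\right)^{2} - \left(2 + \frac{1}{2} \left(-18\right) - 6\right) = 144 - \left(2 - 9 - 6\right) = 144 - -13 = 144 + 13 = 157$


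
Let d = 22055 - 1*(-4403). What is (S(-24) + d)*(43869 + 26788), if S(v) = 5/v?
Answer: 44866276459/24 ≈ 1.8694e+9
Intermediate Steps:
d = 26458 (d = 22055 + 4403 = 26458)
(S(-24) + d)*(43869 + 26788) = (5/(-24) + 26458)*(43869 + 26788) = (5*(-1/24) + 26458)*70657 = (-5/24 + 26458)*70657 = (634987/24)*70657 = 44866276459/24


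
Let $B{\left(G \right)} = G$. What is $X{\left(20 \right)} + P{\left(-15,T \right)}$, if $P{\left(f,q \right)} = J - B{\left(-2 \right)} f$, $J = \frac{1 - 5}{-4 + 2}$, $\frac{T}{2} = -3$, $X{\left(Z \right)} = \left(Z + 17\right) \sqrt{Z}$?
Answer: $-28 + 74 \sqrt{5} \approx 137.47$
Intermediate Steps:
$X{\left(Z \right)} = \sqrt{Z} \left(17 + Z\right)$ ($X{\left(Z \right)} = \left(17 + Z\right) \sqrt{Z} = \sqrt{Z} \left(17 + Z\right)$)
$T = -6$ ($T = 2 \left(-3\right) = -6$)
$J = 2$ ($J = - \frac{4}{-2} = \left(-4\right) \left(- \frac{1}{2}\right) = 2$)
$P{\left(f,q \right)} = 2 + 2 f$ ($P{\left(f,q \right)} = 2 - - 2 f = 2 + 2 f$)
$X{\left(20 \right)} + P{\left(-15,T \right)} = \sqrt{20} \left(17 + 20\right) + \left(2 + 2 \left(-15\right)\right) = 2 \sqrt{5} \cdot 37 + \left(2 - 30\right) = 74 \sqrt{5} - 28 = -28 + 74 \sqrt{5}$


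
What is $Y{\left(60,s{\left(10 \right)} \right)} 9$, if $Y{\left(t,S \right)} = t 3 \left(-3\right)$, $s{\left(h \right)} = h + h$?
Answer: $-4860$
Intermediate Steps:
$s{\left(h \right)} = 2 h$
$Y{\left(t,S \right)} = - 9 t$ ($Y{\left(t,S \right)} = 3 t \left(-3\right) = - 9 t$)
$Y{\left(60,s{\left(10 \right)} \right)} 9 = \left(-9\right) 60 \cdot 9 = \left(-540\right) 9 = -4860$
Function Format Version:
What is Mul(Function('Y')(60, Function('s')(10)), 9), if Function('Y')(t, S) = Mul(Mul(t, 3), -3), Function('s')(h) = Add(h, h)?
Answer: -4860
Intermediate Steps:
Function('s')(h) = Mul(2, h)
Function('Y')(t, S) = Mul(-9, t) (Function('Y')(t, S) = Mul(Mul(3, t), -3) = Mul(-9, t))
Mul(Function('Y')(60, Function('s')(10)), 9) = Mul(Mul(-9, 60), 9) = Mul(-540, 9) = -4860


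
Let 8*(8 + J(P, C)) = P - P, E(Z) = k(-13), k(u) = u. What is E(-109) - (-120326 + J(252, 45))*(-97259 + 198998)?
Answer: 12242660813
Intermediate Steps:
E(Z) = -13
J(P, C) = -8 (J(P, C) = -8 + (P - P)/8 = -8 + (⅛)*0 = -8 + 0 = -8)
E(-109) - (-120326 + J(252, 45))*(-97259 + 198998) = -13 - (-120326 - 8)*(-97259 + 198998) = -13 - (-120334)*101739 = -13 - 1*(-12242660826) = -13 + 12242660826 = 12242660813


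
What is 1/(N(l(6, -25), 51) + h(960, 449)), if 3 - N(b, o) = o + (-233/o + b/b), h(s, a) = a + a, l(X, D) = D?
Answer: 51/43532 ≈ 0.0011716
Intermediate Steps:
h(s, a) = 2*a
N(b, o) = 2 - o + 233/o (N(b, o) = 3 - (o + (-233/o + b/b)) = 3 - (o + (-233/o + 1)) = 3 - (o + (1 - 233/o)) = 3 - (1 + o - 233/o) = 3 + (-1 - o + 233/o) = 2 - o + 233/o)
1/(N(l(6, -25), 51) + h(960, 449)) = 1/((2 - 1*51 + 233/51) + 2*449) = 1/((2 - 51 + 233*(1/51)) + 898) = 1/((2 - 51 + 233/51) + 898) = 1/(-2266/51 + 898) = 1/(43532/51) = 51/43532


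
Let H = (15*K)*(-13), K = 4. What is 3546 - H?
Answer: 4326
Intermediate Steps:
H = -780 (H = (15*4)*(-13) = 60*(-13) = -780)
3546 - H = 3546 - 1*(-780) = 3546 + 780 = 4326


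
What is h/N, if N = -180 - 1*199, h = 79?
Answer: -79/379 ≈ -0.20844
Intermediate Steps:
N = -379 (N = -180 - 199 = -379)
h/N = 79/(-379) = 79*(-1/379) = -79/379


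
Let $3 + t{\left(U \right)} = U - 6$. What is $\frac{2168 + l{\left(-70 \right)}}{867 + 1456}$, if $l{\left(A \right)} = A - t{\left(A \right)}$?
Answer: $\frac{2177}{2323} \approx 0.93715$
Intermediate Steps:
$t{\left(U \right)} = -9 + U$ ($t{\left(U \right)} = -3 + \left(U - 6\right) = -3 + \left(-6 + U\right) = -9 + U$)
$l{\left(A \right)} = 9$ ($l{\left(A \right)} = A - \left(-9 + A\right) = 9$)
$\frac{2168 + l{\left(-70 \right)}}{867 + 1456} = \frac{2168 + 9}{867 + 1456} = \frac{2177}{2323}$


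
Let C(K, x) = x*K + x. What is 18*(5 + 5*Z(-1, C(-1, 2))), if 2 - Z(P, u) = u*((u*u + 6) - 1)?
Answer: 270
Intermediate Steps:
C(K, x) = x + K*x (C(K, x) = K*x + x = x + K*x)
Z(P, u) = 2 - u*(5 + u**2) (Z(P, u) = 2 - u*((u*u + 6) - 1) = 2 - u*((u**2 + 6) - 1) = 2 - u*((6 + u**2) - 1) = 2 - u*(5 + u**2))
18*(5 + 5*Z(-1, C(-1, 2))) = 18*(5 + 5*(2 - (2*(1 - 1))**3 - 10*(1 - 1))) = 18*(5 + 5*(2 - (2*0)**3 - 10*0)) = 18*(5 + 5*(2 - 1*0**3 - 5*0)) = 18*(5 + 5*(2 - 1*0 + 0)) = 18*(5 + 5*(2 + 0 + 0)) = 18*(5 + 5*2) = 18*(5 + 10) = 18*15 = 270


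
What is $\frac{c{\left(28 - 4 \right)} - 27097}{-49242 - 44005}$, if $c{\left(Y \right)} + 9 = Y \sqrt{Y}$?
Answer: $\frac{27106}{93247} - \frac{48 \sqrt{6}}{93247} \approx 0.28943$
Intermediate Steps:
$c{\left(Y \right)} = -9 + Y^{\frac{3}{2}}$ ($c{\left(Y \right)} = -9 + Y \sqrt{Y} = -9 + Y^{\frac{3}{2}}$)
$\frac{c{\left(28 - 4 \right)} - 27097}{-49242 - 44005} = \frac{\left(-9 + \left(28 - 4\right)^{\frac{3}{2}}\right) - 27097}{-49242 - 44005} = \frac{\left(-9 + 24^{\frac{3}{2}}\right) - 27097}{-93247} = \left(\left(-9 + 48 \sqrt{6}\right) - 27097\right) \left(- \frac{1}{93247}\right) = \left(-27106 + 48 \sqrt{6}\right) \left(- \frac{1}{93247}\right) = \frac{27106}{93247} - \frac{48 \sqrt{6}}{93247}$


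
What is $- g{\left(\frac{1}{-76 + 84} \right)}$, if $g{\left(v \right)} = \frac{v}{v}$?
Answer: $-1$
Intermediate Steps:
$g{\left(v \right)} = 1$
$- g{\left(\frac{1}{-76 + 84} \right)} = \left(-1\right) 1 = -1$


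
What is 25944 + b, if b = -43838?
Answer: -17894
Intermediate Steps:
25944 + b = 25944 - 43838 = -17894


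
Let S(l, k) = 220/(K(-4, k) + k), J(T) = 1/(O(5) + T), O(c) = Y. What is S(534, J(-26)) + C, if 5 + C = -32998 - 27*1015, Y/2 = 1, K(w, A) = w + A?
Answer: -2962632/49 ≈ -60462.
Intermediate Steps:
K(w, A) = A + w
Y = 2 (Y = 2*1 = 2)
O(c) = 2
J(T) = 1/(2 + T)
S(l, k) = 220/(-4 + 2*k) (S(l, k) = 220/((k - 4) + k) = 220/((-4 + k) + k) = 220/(-4 + 2*k))
C = -60408 (C = -5 + (-32998 - 27*1015) = -5 + (-32998 - 1*27405) = -5 + (-32998 - 27405) = -5 - 60403 = -60408)
S(534, J(-26)) + C = 110/(-2 + 1/(2 - 26)) - 60408 = 110/(-2 + 1/(-24)) - 60408 = 110/(-2 - 1/24) - 60408 = 110/(-49/24) - 60408 = 110*(-24/49) - 60408 = -2640/49 - 60408 = -2962632/49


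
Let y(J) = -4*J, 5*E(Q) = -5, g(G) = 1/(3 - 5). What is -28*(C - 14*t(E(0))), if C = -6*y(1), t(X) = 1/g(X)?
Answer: -1456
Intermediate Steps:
g(G) = -1/2 (g(G) = 1/(-2) = -1/2)
E(Q) = -1 (E(Q) = (1/5)*(-5) = -1)
t(X) = -2 (t(X) = 1/(-1/2) = -2)
C = 24 (C = -(-24) = -6*(-4) = 24)
-28*(C - 14*t(E(0))) = -28*(24 - 14*(-2)) = -28*(24 - 1*(-28)) = -28*(24 + 28) = -28*52 = -1456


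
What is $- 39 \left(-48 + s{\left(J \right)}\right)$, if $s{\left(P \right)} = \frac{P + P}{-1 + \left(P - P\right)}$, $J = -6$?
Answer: $1404$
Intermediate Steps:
$s{\left(P \right)} = - 2 P$ ($s{\left(P \right)} = \frac{2 P}{-1 + 0} = \frac{2 P}{-1} = 2 P \left(-1\right) = - 2 P$)
$- 39 \left(-48 + s{\left(J \right)}\right) = - 39 \left(-48 - -12\right) = - 39 \left(-48 + 12\right) = \left(-39\right) \left(-36\right) = 1404$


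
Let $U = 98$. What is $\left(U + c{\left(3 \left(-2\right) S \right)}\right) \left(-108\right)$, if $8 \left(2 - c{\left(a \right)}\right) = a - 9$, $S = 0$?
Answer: $- \frac{21843}{2} \approx -10922.0$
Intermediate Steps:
$c{\left(a \right)} = \frac{25}{8} - \frac{a}{8}$ ($c{\left(a \right)} = 2 - \frac{a - 9}{8} = 2 - \frac{-9 + a}{8} = 2 - \left(- \frac{9}{8} + \frac{a}{8}\right) = \frac{25}{8} - \frac{a}{8}$)
$\left(U + c{\left(3 \left(-2\right) S \right)}\right) \left(-108\right) = \left(98 + \left(\frac{25}{8} - \frac{3 \left(-2\right) 0}{8}\right)\right) \left(-108\right) = \left(98 + \left(\frac{25}{8} - \frac{\left(-6\right) 0}{8}\right)\right) \left(-108\right) = \left(98 + \left(\frac{25}{8} - 0\right)\right) \left(-108\right) = \left(98 + \left(\frac{25}{8} + 0\right)\right) \left(-108\right) = \left(98 + \frac{25}{8}\right) \left(-108\right) = \frac{809}{8} \left(-108\right) = - \frac{21843}{2}$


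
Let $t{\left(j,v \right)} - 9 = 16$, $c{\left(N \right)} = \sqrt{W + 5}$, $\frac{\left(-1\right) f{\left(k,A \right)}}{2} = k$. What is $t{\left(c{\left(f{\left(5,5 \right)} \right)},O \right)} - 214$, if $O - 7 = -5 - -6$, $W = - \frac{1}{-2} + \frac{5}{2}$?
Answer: $-189$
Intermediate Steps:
$f{\left(k,A \right)} = - 2 k$
$W = 3$ ($W = \left(-1\right) \left(- \frac{1}{2}\right) + 5 \cdot \frac{1}{2} = \frac{1}{2} + \frac{5}{2} = 3$)
$c{\left(N \right)} = 2 \sqrt{2}$ ($c{\left(N \right)} = \sqrt{3 + 5} = \sqrt{8} = 2 \sqrt{2}$)
$O = 8$ ($O = 7 - -1 = 7 + \left(-5 + 6\right) = 7 + 1 = 8$)
$t{\left(j,v \right)} = 25$ ($t{\left(j,v \right)} = 9 + 16 = 25$)
$t{\left(c{\left(f{\left(5,5 \right)} \right)},O \right)} - 214 = 25 - 214 = -189$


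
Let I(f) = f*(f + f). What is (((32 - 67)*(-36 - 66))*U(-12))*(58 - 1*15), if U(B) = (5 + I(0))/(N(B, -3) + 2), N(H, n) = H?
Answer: -76755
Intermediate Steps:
I(f) = 2*f² (I(f) = f*(2*f) = 2*f²)
U(B) = 5/(2 + B) (U(B) = (5 + 2*0²)/(B + 2) = (5 + 2*0)/(2 + B) = (5 + 0)/(2 + B) = 5/(2 + B))
(((32 - 67)*(-36 - 66))*U(-12))*(58 - 1*15) = (((32 - 67)*(-36 - 66))*(5/(2 - 12)))*(58 - 1*15) = ((-35*(-102))*(5/(-10)))*(58 - 15) = (3570*(5*(-⅒)))*43 = (3570*(-½))*43 = -1785*43 = -76755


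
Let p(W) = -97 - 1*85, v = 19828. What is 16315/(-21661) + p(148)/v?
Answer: -163718061/214747154 ≈ -0.76238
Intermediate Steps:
p(W) = -182 (p(W) = -97 - 85 = -182)
16315/(-21661) + p(148)/v = 16315/(-21661) - 182/19828 = 16315*(-1/21661) - 182*1/19828 = -16315/21661 - 91/9914 = -163718061/214747154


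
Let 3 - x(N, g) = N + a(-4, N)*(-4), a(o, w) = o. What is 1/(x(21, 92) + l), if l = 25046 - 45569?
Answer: -1/20557 ≈ -4.8645e-5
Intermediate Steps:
l = -20523
x(N, g) = -13 - N (x(N, g) = 3 - (N - 4*(-4)) = 3 - (N + 16) = 3 - (16 + N) = 3 + (-16 - N) = -13 - N)
1/(x(21, 92) + l) = 1/((-13 - 1*21) - 20523) = 1/((-13 - 21) - 20523) = 1/(-34 - 20523) = 1/(-20557) = -1/20557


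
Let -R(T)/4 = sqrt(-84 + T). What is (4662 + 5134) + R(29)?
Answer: 9796 - 4*I*sqrt(55) ≈ 9796.0 - 29.665*I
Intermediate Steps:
R(T) = -4*sqrt(-84 + T)
(4662 + 5134) + R(29) = (4662 + 5134) - 4*sqrt(-84 + 29) = 9796 - 4*I*sqrt(55)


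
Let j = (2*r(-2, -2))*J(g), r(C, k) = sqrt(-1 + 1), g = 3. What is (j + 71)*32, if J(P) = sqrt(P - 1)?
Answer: 2272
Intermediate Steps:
r(C, k) = 0 (r(C, k) = sqrt(0) = 0)
J(P) = sqrt(-1 + P)
j = 0 (j = (2*0)*sqrt(-1 + 3) = 0*sqrt(2) = 0)
(j + 71)*32 = (0 + 71)*32 = 71*32 = 2272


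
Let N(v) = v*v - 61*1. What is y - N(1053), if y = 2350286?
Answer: 1241538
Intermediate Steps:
N(v) = -61 + v**2 (N(v) = v**2 - 61 = -61 + v**2)
y - N(1053) = 2350286 - (-61 + 1053**2) = 2350286 - (-61 + 1108809) = 2350286 - 1*1108748 = 2350286 - 1108748 = 1241538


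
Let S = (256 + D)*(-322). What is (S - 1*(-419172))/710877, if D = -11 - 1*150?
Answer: 388582/710877 ≈ 0.54662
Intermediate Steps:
D = -161 (D = -11 - 150 = -161)
S = -30590 (S = (256 - 161)*(-322) = 95*(-322) = -30590)
(S - 1*(-419172))/710877 = (-30590 - 1*(-419172))/710877 = (-30590 + 419172)*(1/710877) = 388582*(1/710877) = 388582/710877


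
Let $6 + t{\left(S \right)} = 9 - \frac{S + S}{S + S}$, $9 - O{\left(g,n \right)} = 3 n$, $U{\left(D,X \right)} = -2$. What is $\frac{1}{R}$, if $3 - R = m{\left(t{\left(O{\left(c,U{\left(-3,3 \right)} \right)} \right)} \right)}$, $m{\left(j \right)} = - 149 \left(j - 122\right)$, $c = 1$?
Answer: $- \frac{1}{17877} \approx -5.5938 \cdot 10^{-5}$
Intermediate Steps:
$O{\left(g,n \right)} = 9 - 3 n$
$t{\left(S \right)} = 2$ ($t{\left(S \right)} = -6 + \left(9 - \frac{S + S}{S + S}\right) = -6 + \left(9 - \frac{2 S}{2 S}\right) = -6 - \left(-9 + 2 S \frac{1}{2 S}\right) = -6 + \left(9 - 1\right) = -6 + 8 = 2$)
$m{\left(j \right)} = 18178 - 149 j$ ($m{\left(j \right)} = - 149 \left(-122 + j\right) = 18178 - 149 j$)
$R = -17877$ ($R = 3 - \left(18178 - 298\right) = 3 - 17880 = -17877$)
$\frac{1}{R} = \frac{1}{-17877} = - \frac{1}{17877}$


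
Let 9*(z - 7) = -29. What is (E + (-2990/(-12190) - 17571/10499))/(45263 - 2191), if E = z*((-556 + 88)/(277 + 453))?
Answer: -195498097/2187014773040 ≈ -8.9390e-5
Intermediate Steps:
z = 34/9 (z = 7 + (⅑)*(-29) = 7 - 29/9 = 34/9 ≈ 3.7778)
E = -884/365 (E = 34*((-556 + 88)/(277 + 453))/9 = 34*(-468/730)/9 = 34*(-468*1/730)/9 = (34/9)*(-234/365) = -884/365 ≈ -2.4219)
(E + (-2990/(-12190) - 17571/10499))/(45263 - 2191) = (-884/365 + (-2990/(-12190) - 17571/10499))/(45263 - 2191) = (-884/365 + (-2990*(-1/12190) - 17571*1/10499))/43072 = (-884/365 + (13/53 - 17571/10499))*(1/43072) = (-884/365 - 794776/556447)*(1/43072) = -781992388/203103155*1/43072 = -195498097/2187014773040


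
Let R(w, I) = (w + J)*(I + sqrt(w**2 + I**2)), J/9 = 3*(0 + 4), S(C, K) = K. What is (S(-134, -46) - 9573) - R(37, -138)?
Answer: 10391 - 145*sqrt(20413) ≈ -10326.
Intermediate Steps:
J = 108 (J = 9*(3*(0 + 4)) = 9*(3*4) = 9*12 = 108)
R(w, I) = (108 + w)*(I + sqrt(I**2 + w**2)) (R(w, I) = (w + 108)*(I + sqrt(w**2 + I**2)) = (108 + w)*(I + sqrt(I**2 + w**2)))
(S(-134, -46) - 9573) - R(37, -138) = (-46 - 9573) - (108*(-138) + 108*sqrt((-138)**2 + 37**2) - 138*37 + 37*sqrt((-138)**2 + 37**2)) = -9619 - (-14904 + 108*sqrt(19044 + 1369) - 5106 + 37*sqrt(19044 + 1369)) = -9619 - (-14904 + 108*sqrt(20413) - 5106 + 37*sqrt(20413)) = -9619 - (-20010 + 145*sqrt(20413)) = -9619 + (20010 - 145*sqrt(20413)) = 10391 - 145*sqrt(20413)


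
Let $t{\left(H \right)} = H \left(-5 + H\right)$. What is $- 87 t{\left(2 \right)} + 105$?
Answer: $627$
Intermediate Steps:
$- 87 t{\left(2 \right)} + 105 = - 87 \cdot 2 \left(-5 + 2\right) + 105 = - 87 \cdot 2 \left(-3\right) + 105 = \left(-87\right) \left(-6\right) + 105 = 522 + 105 = 627$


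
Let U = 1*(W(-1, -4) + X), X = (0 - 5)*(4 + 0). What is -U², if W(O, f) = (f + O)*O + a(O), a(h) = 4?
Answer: -121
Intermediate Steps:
X = -20 (X = -5*4 = -20)
W(O, f) = 4 + O*(O + f) (W(O, f) = (f + O)*O + 4 = (O + f)*O + 4 = O*(O + f) + 4 = 4 + O*(O + f))
U = -11 (U = 1*((4 + (-1)² - 1*(-4)) - 20) = 1*((4 + 1 + 4) - 20) = 1*(9 - 20) = 1*(-11) = -11)
-U² = -1*(-11)² = -1*121 = -121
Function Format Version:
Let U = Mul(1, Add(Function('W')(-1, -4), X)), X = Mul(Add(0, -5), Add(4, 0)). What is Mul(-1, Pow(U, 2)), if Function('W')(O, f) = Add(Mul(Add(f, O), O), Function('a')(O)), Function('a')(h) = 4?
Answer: -121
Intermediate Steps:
X = -20 (X = Mul(-5, 4) = -20)
Function('W')(O, f) = Add(4, Mul(O, Add(O, f))) (Function('W')(O, f) = Add(Mul(Add(f, O), O), 4) = Add(Mul(Add(O, f), O), 4) = Add(Mul(O, Add(O, f)), 4) = Add(4, Mul(O, Add(O, f))))
U = -11 (U = Mul(1, Add(Add(4, Pow(-1, 2), Mul(-1, -4)), -20)) = Mul(1, Add(Add(4, 1, 4), -20)) = Mul(1, Add(9, -20)) = Mul(1, -11) = -11)
Mul(-1, Pow(U, 2)) = Mul(-1, Pow(-11, 2)) = Mul(-1, 121) = -121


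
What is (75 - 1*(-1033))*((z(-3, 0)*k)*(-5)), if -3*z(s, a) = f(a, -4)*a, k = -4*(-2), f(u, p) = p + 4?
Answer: 0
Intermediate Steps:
f(u, p) = 4 + p
k = 8
z(s, a) = 0 (z(s, a) = -(4 - 4)*a/3 = -0*a = -⅓*0 = 0)
(75 - 1*(-1033))*((z(-3, 0)*k)*(-5)) = (75 - 1*(-1033))*((0*8)*(-5)) = (75 + 1033)*(0*(-5)) = 1108*0 = 0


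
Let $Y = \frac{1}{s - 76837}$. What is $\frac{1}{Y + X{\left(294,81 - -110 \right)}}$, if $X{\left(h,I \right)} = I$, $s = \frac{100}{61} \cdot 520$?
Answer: $\frac{4635057}{885295826} \approx 0.0052356$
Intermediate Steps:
$s = \frac{52000}{61}$ ($s = 100 \cdot \frac{1}{61} \cdot 520 = \frac{100}{61} \cdot 520 = \frac{52000}{61} \approx 852.46$)
$Y = - \frac{61}{4635057}$ ($Y = \frac{1}{\frac{52000}{61} - 76837} = \frac{1}{- \frac{4635057}{61}} = - \frac{61}{4635057} \approx -1.3161 \cdot 10^{-5}$)
$\frac{1}{Y + X{\left(294,81 - -110 \right)}} = \frac{1}{- \frac{61}{4635057} + \left(81 - -110\right)} = \frac{1}{- \frac{61}{4635057} + \left(81 + 110\right)} = \frac{1}{- \frac{61}{4635057} + 191} = \frac{1}{\frac{885295826}{4635057}} = \frac{4635057}{885295826}$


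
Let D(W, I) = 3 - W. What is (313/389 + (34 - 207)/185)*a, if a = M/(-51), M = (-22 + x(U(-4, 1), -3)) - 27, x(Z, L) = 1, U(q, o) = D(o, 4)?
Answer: -150272/1223405 ≈ -0.12283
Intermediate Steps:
U(q, o) = 3 - o
M = -48 (M = (-22 + 1) - 27 = -21 - 27 = -48)
a = 16/17 (a = -48/(-51) = -48*(-1/51) = 16/17 ≈ 0.94118)
(313/389 + (34 - 207)/185)*a = (313/389 + (34 - 207)/185)*(16/17) = (313*(1/389) - 173*1/185)*(16/17) = (313/389 - 173/185)*(16/17) = -9392/71965*16/17 = -150272/1223405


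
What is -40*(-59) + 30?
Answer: 2390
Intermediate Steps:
-40*(-59) + 30 = 2360 + 30 = 2390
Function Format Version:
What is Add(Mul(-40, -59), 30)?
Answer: 2390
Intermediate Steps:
Add(Mul(-40, -59), 30) = Add(2360, 30) = 2390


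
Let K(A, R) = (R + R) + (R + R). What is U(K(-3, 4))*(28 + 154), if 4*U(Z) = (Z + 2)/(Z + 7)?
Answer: 819/23 ≈ 35.609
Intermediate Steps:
K(A, R) = 4*R (K(A, R) = 2*R + 2*R = 4*R)
U(Z) = (2 + Z)/(4*(7 + Z)) (U(Z) = ((Z + 2)/(Z + 7))/4 = ((2 + Z)/(7 + Z))/4 = (2 + Z)/(4*(7 + Z)))
U(K(-3, 4))*(28 + 154) = ((2 + 4*4)/(4*(7 + 4*4)))*(28 + 154) = ((2 + 16)/(4*(7 + 16)))*182 = ((¼)*18/23)*182 = ((¼)*(1/23)*18)*182 = (9/46)*182 = 819/23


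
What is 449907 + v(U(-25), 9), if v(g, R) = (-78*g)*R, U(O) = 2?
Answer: 448503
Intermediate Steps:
v(g, R) = -78*R*g
449907 + v(U(-25), 9) = 449907 - 78*9*2 = 449907 - 1404 = 448503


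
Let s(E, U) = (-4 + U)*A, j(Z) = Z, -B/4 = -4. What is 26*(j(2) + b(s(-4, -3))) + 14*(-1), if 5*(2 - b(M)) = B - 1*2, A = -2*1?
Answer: 86/5 ≈ 17.200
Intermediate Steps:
B = 16 (B = -4*(-4) = 16)
A = -2
s(E, U) = 8 - 2*U (s(E, U) = (-4 + U)*(-2) = 8 - 2*U)
b(M) = -4/5 (b(M) = 2 - (16 - 1*2)/5 = 2 - (16 - 2)/5 = 2 - 1/5*14 = 2 - 14/5 = -4/5)
26*(j(2) + b(s(-4, -3))) + 14*(-1) = 26*(2 - 4/5) + 14*(-1) = 26*(6/5) - 14 = 156/5 - 14 = 86/5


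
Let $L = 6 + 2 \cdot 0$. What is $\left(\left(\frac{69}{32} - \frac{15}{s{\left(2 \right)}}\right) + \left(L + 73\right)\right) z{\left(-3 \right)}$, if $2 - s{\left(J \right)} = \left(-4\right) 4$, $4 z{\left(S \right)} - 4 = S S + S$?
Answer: $\frac{38555}{192} \approx 200.81$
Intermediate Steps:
$z{\left(S \right)} = 1 + \frac{S}{4} + \frac{S^{2}}{4}$ ($z{\left(S \right)} = 1 + \frac{S S + S}{4} = 1 + \frac{S^{2} + S}{4} = 1 + \frac{S + S^{2}}{4} = 1 + \left(\frac{S}{4} + \frac{S^{2}}{4}\right) = 1 + \frac{S}{4} + \frac{S^{2}}{4}$)
$s{\left(J \right)} = 18$ ($s{\left(J \right)} = 2 - \left(-4\right) 4 = 2 - -16 = 2 + 16 = 18$)
$L = 6$ ($L = 6 + 0 = 6$)
$\left(\left(\frac{69}{32} - \frac{15}{s{\left(2 \right)}}\right) + \left(L + 73\right)\right) z{\left(-3 \right)} = \left(\left(\frac{69}{32} - \frac{15}{18}\right) + \left(6 + 73\right)\right) \left(1 + \frac{1}{4} \left(-3\right) + \frac{\left(-3\right)^{2}}{4}\right) = \left(\left(69 \cdot \frac{1}{32} - \frac{5}{6}\right) + 79\right) \left(1 - \frac{3}{4} + \frac{1}{4} \cdot 9\right) = \left(\left(\frac{69}{32} - \frac{5}{6}\right) + 79\right) \left(1 - \frac{3}{4} + \frac{9}{4}\right) = \left(\frac{127}{96} + 79\right) \frac{5}{2} = \frac{7711}{96} \cdot \frac{5}{2} = \frac{38555}{192}$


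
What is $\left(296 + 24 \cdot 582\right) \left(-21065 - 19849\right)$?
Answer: $-583597296$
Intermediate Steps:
$\left(296 + 24 \cdot 582\right) \left(-21065 - 19849\right) = \left(296 + 13968\right) \left(-40914\right) = 14264 \left(-40914\right) = -583597296$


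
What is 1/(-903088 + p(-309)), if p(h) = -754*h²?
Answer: -1/72895762 ≈ -1.3718e-8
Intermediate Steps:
1/(-903088 + p(-309)) = 1/(-903088 - 754*(-309)²) = 1/(-903088 - 754*95481) = 1/(-903088 - 71992674) = 1/(-72895762) = -1/72895762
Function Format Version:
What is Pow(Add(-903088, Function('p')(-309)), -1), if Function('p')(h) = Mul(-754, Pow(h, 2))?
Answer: Rational(-1, 72895762) ≈ -1.3718e-8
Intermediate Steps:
Pow(Add(-903088, Function('p')(-309)), -1) = Pow(Add(-903088, Mul(-754, Pow(-309, 2))), -1) = Pow(Add(-903088, Mul(-754, 95481)), -1) = Pow(Add(-903088, -71992674), -1) = Pow(-72895762, -1) = Rational(-1, 72895762)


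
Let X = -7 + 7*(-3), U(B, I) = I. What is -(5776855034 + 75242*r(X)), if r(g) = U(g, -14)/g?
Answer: -5776892655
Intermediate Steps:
X = -28 (X = -7 - 21 = -28)
r(g) = -14/g
-(5776855034 + 75242*r(X)) = -75242/(1/(-14/(-28) + 76777)) = -75242/(1/(-14*(-1/28) + 76777)) = -75242/(1/(½ + 76777)) = -75242/(1/(153555/2)) = -75242/2/153555 = -75242*153555/2 = -5776892655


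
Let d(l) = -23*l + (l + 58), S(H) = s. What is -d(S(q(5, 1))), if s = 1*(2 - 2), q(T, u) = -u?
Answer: -58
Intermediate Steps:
s = 0 (s = 1*0 = 0)
S(H) = 0
d(l) = 58 - 22*l (d(l) = -23*l + (58 + l) = 58 - 22*l)
-d(S(q(5, 1))) = -(58 - 22*0) = -(58 + 0) = -1*58 = -58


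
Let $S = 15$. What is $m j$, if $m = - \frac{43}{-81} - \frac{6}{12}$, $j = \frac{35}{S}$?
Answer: $\frac{35}{486} \approx 0.072016$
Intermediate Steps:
$j = \frac{7}{3}$ ($j = \frac{35}{15} = 35 \cdot \frac{1}{15} = \frac{7}{3} \approx 2.3333$)
$m = \frac{5}{162}$ ($m = \left(-43\right) \left(- \frac{1}{81}\right) - \frac{1}{2} = \frac{43}{81} - \frac{1}{2} = \frac{5}{162} \approx 0.030864$)
$m j = \frac{5}{162} \cdot \frac{7}{3} = \frac{35}{486}$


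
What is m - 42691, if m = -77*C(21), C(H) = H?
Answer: -44308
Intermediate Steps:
m = -1617 (m = -77*21 = -1617)
m - 42691 = -1617 - 42691 = -44308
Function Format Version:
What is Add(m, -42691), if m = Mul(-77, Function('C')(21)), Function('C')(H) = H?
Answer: -44308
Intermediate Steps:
m = -1617 (m = Mul(-77, 21) = -1617)
Add(m, -42691) = Add(-1617, -42691) = -44308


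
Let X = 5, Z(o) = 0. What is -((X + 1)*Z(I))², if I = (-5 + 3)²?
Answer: 0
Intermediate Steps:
I = 4 (I = (-2)² = 4)
-((X + 1)*Z(I))² = -((5 + 1)*0)² = -(6*0)² = -1*0² = -1*0 = 0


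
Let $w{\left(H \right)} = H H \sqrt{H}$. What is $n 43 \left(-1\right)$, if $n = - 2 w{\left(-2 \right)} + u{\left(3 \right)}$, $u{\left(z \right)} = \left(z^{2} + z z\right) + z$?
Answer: $-903 + 344 i \sqrt{2} \approx -903.0 + 486.49 i$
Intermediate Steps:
$u{\left(z \right)} = z + 2 z^{2}$ ($u{\left(z \right)} = \left(z^{2} + z^{2}\right) + z = 2 z^{2} + z = z + 2 z^{2}$)
$w{\left(H \right)} = H^{\frac{5}{2}}$ ($w{\left(H \right)} = H^{2} \sqrt{H} = H^{\frac{5}{2}}$)
$n = 21 - 8 i \sqrt{2}$ ($n = - 2 \left(-2\right)^{\frac{5}{2}} + 3 \left(1 + 2 \cdot 3\right) = - 2 \cdot 4 i \sqrt{2} + 3 \left(1 + 6\right) = - 8 i \sqrt{2} + 3 \cdot 7 = - 8 i \sqrt{2} + 21 = 21 - 8 i \sqrt{2} \approx 21.0 - 11.314 i$)
$n 43 \left(-1\right) = \left(21 - 8 i \sqrt{2}\right) 43 \left(-1\right) = \left(903 - 344 i \sqrt{2}\right) \left(-1\right) = -903 + 344 i \sqrt{2}$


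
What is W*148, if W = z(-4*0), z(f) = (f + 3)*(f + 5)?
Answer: 2220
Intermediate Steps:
z(f) = (3 + f)*(5 + f)
W = 15 (W = 15 + (-4*0)² + 8*(-4*0) = 15 + 0² + 8*0 = 15 + 0 + 0 = 15)
W*148 = 15*148 = 2220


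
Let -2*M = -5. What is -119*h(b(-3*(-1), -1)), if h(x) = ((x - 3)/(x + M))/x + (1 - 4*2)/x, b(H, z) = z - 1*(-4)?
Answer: 833/3 ≈ 277.67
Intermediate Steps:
M = 5/2 (M = -½*(-5) = 5/2 ≈ 2.5000)
b(H, z) = 4 + z (b(H, z) = z + 4 = 4 + z)
h(x) = -7/x + (-3 + x)/(x*(5/2 + x)) (h(x) = ((x - 3)/(x + 5/2))/x + (1 - 4*2)/x = ((-3 + x)/(5/2 + x))/x + (1 - 8)/x = ((-3 + x)/(5/2 + x))/x - 7/x = (-3 + x)/(x*(5/2 + x)) - 7/x = -7/x + (-3 + x)/(x*(5/2 + x)))
-119*h(b(-3*(-1), -1)) = -119*(-41 - 12*(4 - 1))/((4 - 1)*(5 + 2*(4 - 1))) = -119*(-41 - 12*3)/(3*(5 + 2*3)) = -119*(-41 - 36)/(3*(5 + 6)) = -119*(-77)/(3*11) = -119*(-7/3) = 833/3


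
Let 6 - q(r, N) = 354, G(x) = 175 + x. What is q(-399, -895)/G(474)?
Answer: -348/649 ≈ -0.53621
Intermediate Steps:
q(r, N) = -348 (q(r, N) = 6 - 1*354 = 6 - 354 = -348)
q(-399, -895)/G(474) = -348/(175 + 474) = -348/649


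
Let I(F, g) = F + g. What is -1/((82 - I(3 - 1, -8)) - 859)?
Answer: 1/771 ≈ 0.0012970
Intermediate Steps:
-1/((82 - I(3 - 1, -8)) - 859) = -1/((82 - ((3 - 1) - 8)) - 859) = -1/((82 - (2 - 8)) - 859) = -1/((82 - 1*(-6)) - 859) = -1/((82 + 6) - 859) = -1/(88 - 859) = -1/(-771) = -1*(-1/771) = 1/771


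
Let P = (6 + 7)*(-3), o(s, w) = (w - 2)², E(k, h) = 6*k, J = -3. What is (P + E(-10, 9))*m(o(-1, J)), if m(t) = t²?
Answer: -61875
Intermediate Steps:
o(s, w) = (-2 + w)²
P = -39 (P = 13*(-3) = -39)
(P + E(-10, 9))*m(o(-1, J)) = (-39 + 6*(-10))*((-2 - 3)²)² = (-39 - 60)*((-5)²)² = -99*25² = -99*625 = -61875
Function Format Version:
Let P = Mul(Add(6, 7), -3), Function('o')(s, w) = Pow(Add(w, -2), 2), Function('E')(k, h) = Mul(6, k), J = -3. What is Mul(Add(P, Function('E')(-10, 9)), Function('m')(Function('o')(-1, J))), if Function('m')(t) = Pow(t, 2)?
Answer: -61875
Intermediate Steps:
Function('o')(s, w) = Pow(Add(-2, w), 2)
P = -39 (P = Mul(13, -3) = -39)
Mul(Add(P, Function('E')(-10, 9)), Function('m')(Function('o')(-1, J))) = Mul(Add(-39, Mul(6, -10)), Pow(Pow(Add(-2, -3), 2), 2)) = Mul(Add(-39, -60), Pow(Pow(-5, 2), 2)) = Mul(-99, Pow(25, 2)) = Mul(-99, 625) = -61875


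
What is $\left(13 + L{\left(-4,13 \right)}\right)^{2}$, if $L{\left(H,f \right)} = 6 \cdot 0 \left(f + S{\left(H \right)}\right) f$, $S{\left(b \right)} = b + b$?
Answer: $169$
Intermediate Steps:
$S{\left(b \right)} = 2 b$
$L{\left(H,f \right)} = 0$ ($L{\left(H,f \right)} = 6 \cdot 0 \left(f + 2 H\right) f = 6 \cdot 0 f = 0 f = 0$)
$\left(13 + L{\left(-4,13 \right)}\right)^{2} = \left(13 + 0\right)^{2} = 13^{2} = 169$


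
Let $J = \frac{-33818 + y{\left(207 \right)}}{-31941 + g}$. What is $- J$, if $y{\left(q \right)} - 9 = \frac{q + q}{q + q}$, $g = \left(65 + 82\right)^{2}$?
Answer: $- \frac{8452}{2583} \approx -3.2722$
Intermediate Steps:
$g = 21609$ ($g = 147^{2} = 21609$)
$y{\left(q \right)} = 10$ ($y{\left(q \right)} = 9 + \frac{q + q}{q + q} = 9 + \frac{2 q}{2 q} = 9 + 2 q \frac{1}{2 q} = 9 + 1 = 10$)
$J = \frac{8452}{2583}$ ($J = \frac{-33818 + 10}{-31941 + 21609} = - \frac{33808}{-10332} = \left(-33808\right) \left(- \frac{1}{10332}\right) = \frac{8452}{2583} \approx 3.2722$)
$- J = \left(-1\right) \frac{8452}{2583} = - \frac{8452}{2583}$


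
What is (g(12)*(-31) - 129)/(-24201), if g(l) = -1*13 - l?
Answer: -646/24201 ≈ -0.026693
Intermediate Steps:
g(l) = -13 - l
(g(12)*(-31) - 129)/(-24201) = ((-13 - 1*12)*(-31) - 129)/(-24201) = ((-13 - 12)*(-31) - 129)*(-1/24201) = (-25*(-31) - 129)*(-1/24201) = (775 - 129)*(-1/24201) = 646*(-1/24201) = -646/24201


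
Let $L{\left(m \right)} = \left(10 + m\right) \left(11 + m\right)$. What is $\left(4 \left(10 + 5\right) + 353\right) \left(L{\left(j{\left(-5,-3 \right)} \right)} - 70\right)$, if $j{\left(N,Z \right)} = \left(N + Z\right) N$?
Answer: $1024240$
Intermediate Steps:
$j{\left(N,Z \right)} = N \left(N + Z\right)$
$\left(4 \left(10 + 5\right) + 353\right) \left(L{\left(j{\left(-5,-3 \right)} \right)} - 70\right) = \left(4 \left(10 + 5\right) + 353\right) \left(\left(110 + \left(- 5 \left(-5 - 3\right)\right)^{2} + 21 \left(- 5 \left(-5 - 3\right)\right)\right) - 70\right) = \left(4 \cdot 15 + 353\right) \left(\left(110 + \left(\left(-5\right) \left(-8\right)\right)^{2} + 21 \left(\left(-5\right) \left(-8\right)\right)\right) - 70\right) = \left(60 + 353\right) \left(\left(110 + 40^{2} + 21 \cdot 40\right) - 70\right) = 413 \left(\left(110 + 1600 + 840\right) - 70\right) = 413 \left(2550 - 70\right) = 413 \cdot 2480 = 1024240$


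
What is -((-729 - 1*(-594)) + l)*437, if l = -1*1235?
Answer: 598690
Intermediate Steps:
l = -1235
-((-729 - 1*(-594)) + l)*437 = -((-729 - 1*(-594)) - 1235)*437 = -((-729 + 594) - 1235)*437 = -(-135 - 1235)*437 = -(-1370)*437 = -1*(-598690) = 598690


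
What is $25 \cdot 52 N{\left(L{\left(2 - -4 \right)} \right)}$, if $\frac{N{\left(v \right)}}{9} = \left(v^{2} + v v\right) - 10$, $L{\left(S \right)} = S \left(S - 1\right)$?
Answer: $20943000$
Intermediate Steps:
$L{\left(S \right)} = S \left(-1 + S\right)$
$N{\left(v \right)} = -90 + 18 v^{2}$ ($N{\left(v \right)} = 9 \left(\left(v^{2} + v v\right) - 10\right) = 9 \left(\left(v^{2} + v^{2}\right) - 10\right) = 9 \left(2 v^{2} - 10\right) = 9 \left(-10 + 2 v^{2}\right) = -90 + 18 v^{2}$)
$25 \cdot 52 N{\left(L{\left(2 - -4 \right)} \right)} = 25 \cdot 52 \left(-90 + 18 \left(\left(2 - -4\right) \left(-1 + \left(2 - -4\right)\right)\right)^{2}\right) = 1300 \left(-90 + 18 \left(\left(2 + 4\right) \left(-1 + \left(2 + 4\right)\right)\right)^{2}\right) = 1300 \left(-90 + 18 \left(6 \left(-1 + 6\right)\right)^{2}\right) = 1300 \left(-90 + 18 \left(6 \cdot 5\right)^{2}\right) = 1300 \left(-90 + 18 \cdot 30^{2}\right) = 1300 \left(-90 + 18 \cdot 900\right) = 1300 \left(-90 + 16200\right) = 1300 \cdot 16110 = 20943000$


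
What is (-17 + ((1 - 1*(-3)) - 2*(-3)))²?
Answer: 49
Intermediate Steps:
(-17 + ((1 - 1*(-3)) - 2*(-3)))² = (-17 + ((1 + 3) + 6))² = (-17 + (4 + 6))² = (-17 + 10)² = (-7)² = 49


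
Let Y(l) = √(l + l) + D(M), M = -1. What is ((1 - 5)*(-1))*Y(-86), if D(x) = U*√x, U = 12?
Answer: 8*I*(6 + √43) ≈ 100.46*I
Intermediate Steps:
D(x) = 12*√x
Y(l) = 12*I + √2*√l (Y(l) = √(l + l) + 12*√(-1) = √(2*l) + 12*I = √2*√l + 12*I = 12*I + √2*√l)
((1 - 5)*(-1))*Y(-86) = ((1 - 5)*(-1))*(12*I + √2*√(-86)) = (-4*(-1))*(12*I + √2*(I*√86)) = 4*(12*I + 2*I*√43) = 48*I + 8*I*√43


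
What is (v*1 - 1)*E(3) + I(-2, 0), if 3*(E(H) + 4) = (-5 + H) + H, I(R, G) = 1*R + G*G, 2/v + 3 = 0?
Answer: 37/9 ≈ 4.1111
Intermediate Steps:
v = -⅔ (v = 2/(-3 + 0) = 2/(-3) = 2*(-⅓) = -⅔ ≈ -0.66667)
I(R, G) = R + G²
E(H) = -17/3 + 2*H/3 (E(H) = -4 + ((-5 + H) + H)/3 = -4 + (-5 + 2*H)/3 = -4 + (-5/3 + 2*H/3) = -17/3 + 2*H/3)
(v*1 - 1)*E(3) + I(-2, 0) = (-⅔*1 - 1)*(-17/3 + (⅔)*3) + (-2 + 0²) = (-⅔ - 1)*(-17/3 + 2) + (-2 + 0) = -5/3*(-11/3) - 2 = 55/9 - 2 = 37/9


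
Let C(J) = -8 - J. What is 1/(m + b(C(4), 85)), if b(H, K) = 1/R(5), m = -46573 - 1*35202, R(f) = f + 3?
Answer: -8/654199 ≈ -1.2229e-5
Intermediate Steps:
R(f) = 3 + f
m = -81775 (m = -46573 - 35202 = -81775)
b(H, K) = ⅛ (b(H, K) = 1/(3 + 5) = 1/8 = ⅛)
1/(m + b(C(4), 85)) = 1/(-81775 + ⅛) = 1/(-654199/8) = -8/654199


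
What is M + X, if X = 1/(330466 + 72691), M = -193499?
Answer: -78010476342/403157 ≈ -1.9350e+5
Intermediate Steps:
X = 1/403157 ≈ 2.4804e-6
M + X = -193499 + 1/403157 = -78010476342/403157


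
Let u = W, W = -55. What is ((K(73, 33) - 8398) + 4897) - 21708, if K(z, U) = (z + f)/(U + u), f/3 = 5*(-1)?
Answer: -277328/11 ≈ -25212.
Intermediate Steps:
f = -15 (f = 3*(5*(-1)) = 3*(-5) = -15)
u = -55
K(z, U) = (-15 + z)/(-55 + U) (K(z, U) = (z - 15)/(U - 55) = (-15 + z)/(-55 + U))
((K(73, 33) - 8398) + 4897) - 21708 = (((-15 + 73)/(-55 + 33) - 8398) + 4897) - 21708 = ((58/(-22) - 8398) + 4897) - 21708 = ((-1/22*58 - 8398) + 4897) - 21708 = ((-29/11 - 8398) + 4897) - 21708 = (-92407/11 + 4897) - 21708 = -38540/11 - 21708 = -277328/11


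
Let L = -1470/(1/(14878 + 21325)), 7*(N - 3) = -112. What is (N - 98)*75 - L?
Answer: 53210085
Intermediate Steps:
N = -13 (N = 3 + (⅐)*(-112) = 3 - 16 = -13)
L = -53218410 (L = -1470/(1/36203) = -1470/1/36203 = -1470*36203 = -53218410)
(N - 98)*75 - L = (-13 - 98)*75 - 1*(-53218410) = -111*75 + 53218410 = -8325 + 53218410 = 53210085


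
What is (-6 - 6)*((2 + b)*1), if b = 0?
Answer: -24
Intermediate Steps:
(-6 - 6)*((2 + b)*1) = (-6 - 6)*((2 + 0)*1) = -24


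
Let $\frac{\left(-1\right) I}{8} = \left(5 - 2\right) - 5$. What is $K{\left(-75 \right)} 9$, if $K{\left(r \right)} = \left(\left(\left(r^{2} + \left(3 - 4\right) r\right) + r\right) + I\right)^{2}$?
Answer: $286387929$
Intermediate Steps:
$I = 16$ ($I = - 8 \left(\left(5 - 2\right) - 5\right) = - 8 \left(3 - 5\right) = \left(-8\right) \left(-2\right) = 16$)
$K{\left(r \right)} = \left(16 + r^{2}\right)^{2}$ ($K{\left(r \right)} = \left(\left(\left(r^{2} + \left(3 - 4\right) r\right) + r\right) + 16\right)^{2} = \left(\left(\left(r^{2} - r\right) + r\right) + 16\right)^{2} = \left(r^{2} + 16\right)^{2} = \left(16 + r^{2}\right)^{2}$)
$K{\left(-75 \right)} 9 = \left(16 + \left(-75\right)^{2}\right)^{2} \cdot 9 = \left(16 + 5625\right)^{2} \cdot 9 = 5641^{2} \cdot 9 = 31820881 \cdot 9 = 286387929$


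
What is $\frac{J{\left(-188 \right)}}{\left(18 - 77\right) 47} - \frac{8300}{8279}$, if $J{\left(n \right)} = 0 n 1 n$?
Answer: $- \frac{8300}{8279} \approx -1.0025$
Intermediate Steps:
$J{\left(n \right)} = 0$ ($J{\left(n \right)} = 0 \cdot 1 n = 0 n = 0$)
$\frac{J{\left(-188 \right)}}{\left(18 - 77\right) 47} - \frac{8300}{8279} = \frac{0}{\left(18 - 77\right) 47} - \frac{8300}{8279} = \frac{0}{\left(-59\right) 47} - \frac{8300}{8279} = \frac{0}{-2773} - \frac{8300}{8279} = 0 \left(- \frac{1}{2773}\right) - \frac{8300}{8279} = 0 - \frac{8300}{8279} = - \frac{8300}{8279}$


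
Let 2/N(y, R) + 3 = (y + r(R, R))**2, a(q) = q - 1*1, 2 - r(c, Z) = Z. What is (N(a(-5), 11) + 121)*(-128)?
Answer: -1719296/111 ≈ -15489.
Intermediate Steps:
r(c, Z) = 2 - Z
a(q) = -1 + q (a(q) = q - 1 = -1 + q)
N(y, R) = 2/(-3 + (2 + y - R)**2) (N(y, R) = 2/(-3 + (y + (2 - R))**2) = 2/(-3 + (2 + y - R)**2))
(N(a(-5), 11) + 121)*(-128) = (2/(-3 + (2 + (-1 - 5) - 1*11)**2) + 121)*(-128) = (2/(-3 + (2 - 6 - 11)**2) + 121)*(-128) = (2/(-3 + (-15)**2) + 121)*(-128) = (2/(-3 + 225) + 121)*(-128) = (2/222 + 121)*(-128) = (2*(1/222) + 121)*(-128) = (1/111 + 121)*(-128) = (13432/111)*(-128) = -1719296/111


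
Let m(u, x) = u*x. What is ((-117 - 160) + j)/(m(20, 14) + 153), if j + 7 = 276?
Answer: -8/433 ≈ -0.018476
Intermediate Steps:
j = 269 (j = -7 + 276 = 269)
((-117 - 160) + j)/(m(20, 14) + 153) = ((-117 - 160) + 269)/(20*14 + 153) = (-277 + 269)/(280 + 153) = -8/433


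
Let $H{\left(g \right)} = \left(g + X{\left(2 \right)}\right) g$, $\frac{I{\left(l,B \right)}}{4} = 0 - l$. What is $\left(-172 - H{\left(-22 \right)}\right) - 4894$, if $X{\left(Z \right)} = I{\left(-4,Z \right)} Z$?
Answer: $-4846$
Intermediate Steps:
$I{\left(l,B \right)} = - 4 l$ ($I{\left(l,B \right)} = 4 \left(0 - l\right) = 4 \left(- l\right) = - 4 l$)
$X{\left(Z \right)} = 16 Z$ ($X{\left(Z \right)} = \left(-4\right) \left(-4\right) Z = 16 Z$)
$H{\left(g \right)} = g \left(32 + g\right)$ ($H{\left(g \right)} = \left(g + 16 \cdot 2\right) g = \left(g + 32\right) g = \left(32 + g\right) g = g \left(32 + g\right)$)
$\left(-172 - H{\left(-22 \right)}\right) - 4894 = \left(-172 - - 22 \left(32 - 22\right)\right) - 4894 = \left(-172 - \left(-22\right) 10\right) - 4894 = \left(-172 - -220\right) - 4894 = \left(-172 + 220\right) - 4894 = 48 - 4894 = -4846$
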